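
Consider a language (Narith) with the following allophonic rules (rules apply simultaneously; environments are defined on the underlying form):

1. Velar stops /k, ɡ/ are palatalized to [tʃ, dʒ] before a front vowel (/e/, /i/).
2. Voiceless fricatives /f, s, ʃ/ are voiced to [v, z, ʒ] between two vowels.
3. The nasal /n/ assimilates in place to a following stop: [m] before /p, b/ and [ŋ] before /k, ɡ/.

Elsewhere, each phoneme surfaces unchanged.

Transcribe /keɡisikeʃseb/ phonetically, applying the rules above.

/k/ meets the environment for rule 1 (before a front vowel) → [tʃ].
/e/ stays [e].
/ɡ/ (between /e/ and /i/): before a front vowel, so rule 1 applies → [dʒ].
/i/ (between /ɡ/ and /s/): no rule targets it → [i].
/s/ (between /i/ and /i/): between two vowels, so rule 2 applies → [z].
/i/ — not in any rule's target class → [i].
/k/ (between /i/ and /e/): before a front vowel, so rule 1 applies → [tʃ].
/e/ (between /k/ and /ʃ/): no rule targets it → [e].
/ʃ/ (between /e/ and /s/) fails the environment for rule 2, so it stays [ʃ].
/s/ (between /ʃ/ and /e/) is in the target of rule 2 but the environment (between two vowels) is not met → [s].
/e/ (between /s/ and /b/) is unaffected → [e].
/b/ stays [b].

[tʃedʒizitʃeʃseb]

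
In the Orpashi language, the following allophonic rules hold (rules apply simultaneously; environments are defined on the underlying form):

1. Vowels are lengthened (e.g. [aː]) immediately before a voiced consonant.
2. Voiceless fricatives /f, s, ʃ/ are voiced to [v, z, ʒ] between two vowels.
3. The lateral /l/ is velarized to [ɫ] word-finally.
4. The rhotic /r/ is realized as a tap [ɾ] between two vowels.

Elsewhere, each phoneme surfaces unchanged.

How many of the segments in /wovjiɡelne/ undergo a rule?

3

Segments that undergo a rule: /o/ → [oː] (rule 1); /i/ → [iː] (rule 1); /e/ → [eː] (rule 1).
All other segments surface unchanged.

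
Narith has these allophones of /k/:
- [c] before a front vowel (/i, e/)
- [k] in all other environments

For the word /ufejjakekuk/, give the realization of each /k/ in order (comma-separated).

[c], [k], [k]

Occurrence 1 (position 7): before a front vowel → [c].
Occurrence 2 (position 9): no conditioning environment matches → elsewhere allophone [k].
Occurrence 3 (position 11): no conditioning environment matches → elsewhere allophone [k].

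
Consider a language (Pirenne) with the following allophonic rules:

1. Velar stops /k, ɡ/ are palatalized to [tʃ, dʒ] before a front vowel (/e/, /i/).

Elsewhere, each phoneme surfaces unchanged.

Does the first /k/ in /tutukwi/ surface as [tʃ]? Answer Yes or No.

/k/ (between /u/ and /w/) fails the environment for rule 1, so it stays [k].
The actual realization is [k], not [tʃ].

No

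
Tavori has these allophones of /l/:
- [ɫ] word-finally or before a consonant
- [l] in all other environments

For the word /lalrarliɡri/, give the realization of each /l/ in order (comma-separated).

Occurrence 1 (position 1): no conditioning environment matches → elsewhere allophone [l].
Occurrence 2 (position 3): word-finally or before a consonant → [ɫ].
Occurrence 3 (position 7): no conditioning environment matches → elsewhere allophone [l].

[l], [ɫ], [l]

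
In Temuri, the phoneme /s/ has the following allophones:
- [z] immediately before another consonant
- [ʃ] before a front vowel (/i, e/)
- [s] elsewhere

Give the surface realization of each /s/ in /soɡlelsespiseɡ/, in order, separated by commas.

Occurrence 1 (position 1): no conditioning environment matches → elsewhere allophone [s].
Occurrence 2 (position 7): before a front vowel (/i, e/) → [ʃ].
Occurrence 3 (position 9): immediately before another consonant → [z].
Occurrence 4 (position 12): before a front vowel (/i, e/) → [ʃ].

[s], [ʃ], [z], [ʃ]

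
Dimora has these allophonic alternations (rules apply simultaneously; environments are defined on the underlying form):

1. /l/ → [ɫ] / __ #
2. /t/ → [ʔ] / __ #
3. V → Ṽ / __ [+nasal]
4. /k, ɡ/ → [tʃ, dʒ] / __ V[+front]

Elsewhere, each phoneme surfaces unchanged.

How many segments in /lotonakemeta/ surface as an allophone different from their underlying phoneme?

Segments that undergo a rule: /o/ → [õ] (rule 3); /k/ → [tʃ] (rule 4); /e/ → [ẽ] (rule 3).
All other segments surface unchanged.

3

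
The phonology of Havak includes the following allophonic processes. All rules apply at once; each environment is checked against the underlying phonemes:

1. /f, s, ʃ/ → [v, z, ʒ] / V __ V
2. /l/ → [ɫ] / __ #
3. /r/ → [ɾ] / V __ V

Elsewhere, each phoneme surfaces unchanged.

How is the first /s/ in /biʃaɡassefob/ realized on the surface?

[s]

/s/ (between /a/ and /s/) fails the environment for rule 1, so it stays [s].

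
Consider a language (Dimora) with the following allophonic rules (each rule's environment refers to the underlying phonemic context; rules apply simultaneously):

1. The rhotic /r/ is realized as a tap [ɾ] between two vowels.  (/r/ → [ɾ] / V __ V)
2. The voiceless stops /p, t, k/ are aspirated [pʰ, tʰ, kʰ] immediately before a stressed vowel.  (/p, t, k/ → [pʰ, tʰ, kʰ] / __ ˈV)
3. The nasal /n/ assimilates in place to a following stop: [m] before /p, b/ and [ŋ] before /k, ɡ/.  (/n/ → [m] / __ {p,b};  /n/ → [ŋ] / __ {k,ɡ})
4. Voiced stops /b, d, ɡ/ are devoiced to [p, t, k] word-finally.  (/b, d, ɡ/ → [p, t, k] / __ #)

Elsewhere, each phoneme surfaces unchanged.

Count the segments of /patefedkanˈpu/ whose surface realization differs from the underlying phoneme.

Segments that undergo a rule: /n/ → [m] (rule 3); /p/ → [pʰ] (rule 2).
All other segments surface unchanged.

2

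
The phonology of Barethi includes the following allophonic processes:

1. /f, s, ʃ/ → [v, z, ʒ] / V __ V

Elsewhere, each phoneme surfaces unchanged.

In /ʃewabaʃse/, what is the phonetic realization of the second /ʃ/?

[ʃ]

/ʃ/ (between /a/ and /s/): rule 1 targets it, but not between two vowels → unchanged [ʃ].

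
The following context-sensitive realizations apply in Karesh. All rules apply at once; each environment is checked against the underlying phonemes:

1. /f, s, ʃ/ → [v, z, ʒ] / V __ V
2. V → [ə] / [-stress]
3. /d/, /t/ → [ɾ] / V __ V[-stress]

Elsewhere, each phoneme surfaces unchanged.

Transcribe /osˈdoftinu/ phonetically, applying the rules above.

[əsˈdoftənə]

/o/ — word-initial, in an unstressed syllable — surfaces as [ə] (rule 2).
/s/ — between /o/ and /d/; rule 1 does not apply here → [s].
/d/ (between /s/ and /o/) is in the target of rule 3 but the environment (between a vowel and a following unstressed vowel) is not met → [d].
/o/ — between /d/ and /f/; rule 2 does not apply here → [o].
/f/ — between /o/ and /t/; rule 1 does not apply here → [f].
/t/ — between /f/ and /i/; rule 3 does not apply here → [t].
/i/ (between /t/ and /n/): in an unstressed syllable, so rule 2 applies → [ə].
/n/ (between /i/ and /u/) is unaffected → [n].
/u/ — word-final, in an unstressed syllable — surfaces as [ə] (rule 2).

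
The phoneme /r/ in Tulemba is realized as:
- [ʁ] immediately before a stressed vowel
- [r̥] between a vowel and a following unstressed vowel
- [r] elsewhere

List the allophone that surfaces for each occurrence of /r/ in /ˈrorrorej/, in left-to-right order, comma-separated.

[ʁ], [r], [r], [r̥]

Occurrence 1 (position 1): immediately before a stressed vowel → [ʁ].
Occurrence 2 (position 3): no conditioning environment matches → elsewhere allophone [r].
Occurrence 3 (position 4): no conditioning environment matches → elsewhere allophone [r].
Occurrence 4 (position 6): between a vowel and a following unstressed vowel → [r̥].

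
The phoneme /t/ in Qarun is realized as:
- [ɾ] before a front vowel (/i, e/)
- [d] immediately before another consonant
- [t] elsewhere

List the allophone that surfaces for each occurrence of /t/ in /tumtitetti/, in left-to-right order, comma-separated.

Occurrence 1 (position 1): no conditioning environment matches → elsewhere allophone [t].
Occurrence 2 (position 4): before a front vowel (/i, e/) → [ɾ].
Occurrence 3 (position 6): before a front vowel (/i, e/) → [ɾ].
Occurrence 4 (position 8): immediately before another consonant → [d].
Occurrence 5 (position 9): before a front vowel (/i, e/) → [ɾ].

[t], [ɾ], [ɾ], [d], [ɾ]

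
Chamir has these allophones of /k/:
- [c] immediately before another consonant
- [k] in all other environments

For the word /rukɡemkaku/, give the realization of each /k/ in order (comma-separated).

[c], [k], [k]

Occurrence 1 (position 3): immediately before another consonant → [c].
Occurrence 2 (position 7): no conditioning environment matches → elsewhere allophone [k].
Occurrence 3 (position 9): no conditioning environment matches → elsewhere allophone [k].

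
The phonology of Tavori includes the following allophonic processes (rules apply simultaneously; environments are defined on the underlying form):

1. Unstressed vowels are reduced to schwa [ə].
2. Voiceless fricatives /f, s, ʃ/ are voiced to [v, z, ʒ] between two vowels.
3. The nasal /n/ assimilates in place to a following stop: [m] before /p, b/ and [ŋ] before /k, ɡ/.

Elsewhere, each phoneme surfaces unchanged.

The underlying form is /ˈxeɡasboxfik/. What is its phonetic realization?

[ˈxeɡəsbəxfək]

/x/ (word-initial) is unaffected → [x].
/e/ (between /x/ and /ɡ/): rule 1 targets it, but not in an unstressed syllable → unchanged [e].
/ɡ/ (between /e/ and /a/): no rule targets it → [ɡ].
/a/ — between /ɡ/ and /s/, in an unstressed syllable — surfaces as [ə] (rule 1).
/s/ (between /a/ and /b/): rule 2 targets it, but not between two vowels → unchanged [s].
/b/ (between /s/ and /o/): no rule targets it → [b].
Rule 1 applies to /o/ (between /b/ and /x/: in an unstressed syllable) → [ə].
/x/ stays [x].
/f/ — between /x/ and /i/; rule 2 does not apply here → [f].
/i/ meets the environment for rule 1 (in an unstressed syllable) → [ə].
/k/ (word-final): no rule targets it → [k].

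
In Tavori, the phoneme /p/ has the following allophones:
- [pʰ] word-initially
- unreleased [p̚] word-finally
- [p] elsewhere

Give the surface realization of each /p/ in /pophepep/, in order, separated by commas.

Occurrence 1 (position 1): word-initially → [pʰ].
Occurrence 2 (position 3): no conditioning environment matches → elsewhere allophone [p].
Occurrence 3 (position 6): no conditioning environment matches → elsewhere allophone [p].
Occurrence 4 (position 8): word-finally → [p̚].

[pʰ], [p], [p], [p̚]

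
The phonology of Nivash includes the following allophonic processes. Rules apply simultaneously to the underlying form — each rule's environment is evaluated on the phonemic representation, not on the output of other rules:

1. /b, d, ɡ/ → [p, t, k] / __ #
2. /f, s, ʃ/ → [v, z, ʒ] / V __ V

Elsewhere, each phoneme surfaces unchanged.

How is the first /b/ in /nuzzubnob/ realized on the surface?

[b]

/b/ (between /u/ and /n/): rule 1 targets it, but not word-finally → unchanged [b].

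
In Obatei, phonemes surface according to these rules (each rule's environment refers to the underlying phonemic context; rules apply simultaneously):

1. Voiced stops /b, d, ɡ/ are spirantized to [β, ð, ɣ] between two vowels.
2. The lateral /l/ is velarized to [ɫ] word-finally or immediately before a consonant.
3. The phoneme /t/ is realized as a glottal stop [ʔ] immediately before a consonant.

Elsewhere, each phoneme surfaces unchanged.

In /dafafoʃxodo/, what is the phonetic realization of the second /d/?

[ð]

Rule 1 applies to /d/ (between /o/ and /o/: between two vowels) → [ð].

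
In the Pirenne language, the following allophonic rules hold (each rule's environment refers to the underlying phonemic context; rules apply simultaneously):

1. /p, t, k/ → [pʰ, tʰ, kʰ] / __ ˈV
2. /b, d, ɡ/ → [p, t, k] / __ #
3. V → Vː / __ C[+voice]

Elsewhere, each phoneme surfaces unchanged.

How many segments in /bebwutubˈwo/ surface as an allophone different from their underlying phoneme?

2

Segments that undergo a rule: /e/ → [eː] (rule 3); /u/ → [uː] (rule 3).
All other segments surface unchanged.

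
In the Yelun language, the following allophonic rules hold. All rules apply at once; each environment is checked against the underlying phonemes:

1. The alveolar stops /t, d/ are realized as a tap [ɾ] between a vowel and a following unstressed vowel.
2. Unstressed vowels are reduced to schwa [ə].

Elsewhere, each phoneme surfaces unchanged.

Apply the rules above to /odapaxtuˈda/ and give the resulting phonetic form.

[əɾəpəxtəˈda]

/o/ (word-initial): in an unstressed syllable, so rule 2 applies → [ə].
/d/ meets the environment for rule 1 (between a vowel and a following unstressed vowel) → [ɾ].
Rule 2 applies to /a/ (between /d/ and /p/: in an unstressed syllable) → [ə].
/p/ (between /a/ and /a/): no rule targets it → [p].
/a/ (between /p/ and /x/): in an unstressed syllable, so rule 2 applies → [ə].
/x/ (between /a/ and /t/) is unaffected → [x].
/t/ (between /x/ and /u/) is in the target of rule 1 but the environment (between a vowel and a following unstressed vowel) is not met → [t].
/u/ meets the environment for rule 2 (in an unstressed syllable) → [ə].
/d/ (between /u/ and /a/): rule 1 targets it, but not between a vowel and a following unstressed vowel → unchanged [d].
/a/ (word-final) is in the target of rule 2 but the environment (in an unstressed syllable) is not met → [a].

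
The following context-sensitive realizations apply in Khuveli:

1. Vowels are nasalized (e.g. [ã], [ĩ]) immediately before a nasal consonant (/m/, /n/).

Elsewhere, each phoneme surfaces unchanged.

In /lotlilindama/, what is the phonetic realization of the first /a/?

[ã]

/a/ — between /d/ and /m/, before a nasal consonant — surfaces as [ã] (rule 1).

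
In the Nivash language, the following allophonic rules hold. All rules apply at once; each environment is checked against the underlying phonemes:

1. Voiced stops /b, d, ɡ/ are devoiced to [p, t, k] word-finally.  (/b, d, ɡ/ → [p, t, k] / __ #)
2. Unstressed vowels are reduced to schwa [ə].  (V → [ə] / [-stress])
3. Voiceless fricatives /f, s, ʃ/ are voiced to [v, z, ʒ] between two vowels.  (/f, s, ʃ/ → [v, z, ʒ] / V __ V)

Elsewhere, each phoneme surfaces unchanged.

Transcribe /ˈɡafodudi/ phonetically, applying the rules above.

/ɡ/ (word-initial) is in the target of rule 1 but the environment (word-finally) is not met → [ɡ].
/a/ (between /ɡ/ and /f/): rule 2 targets it, but not in an unstressed syllable → unchanged [a].
/f/ — between /a/ and /o/, between two vowels — surfaces as [v] (rule 3).
/o/ — between /f/ and /d/, in an unstressed syllable — surfaces as [ə] (rule 2).
/d/ (between /o/ and /u/) fails the environment for rule 1, so it stays [d].
/u/ (between /d/ and /d/) occurs in an unstressed syllable → [ə] by rule 2.
/d/ — between /u/ and /i/; rule 1 does not apply here → [d].
/i/ (word-final) occurs in an unstressed syllable → [ə] by rule 2.

[ˈɡavədədə]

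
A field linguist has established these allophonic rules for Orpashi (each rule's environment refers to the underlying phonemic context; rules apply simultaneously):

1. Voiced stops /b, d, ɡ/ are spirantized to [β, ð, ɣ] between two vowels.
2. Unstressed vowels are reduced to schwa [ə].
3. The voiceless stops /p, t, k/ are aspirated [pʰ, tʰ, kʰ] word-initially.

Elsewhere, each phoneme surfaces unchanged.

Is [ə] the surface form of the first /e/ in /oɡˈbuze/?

Rule 2 applies to /e/ (word-final: in an unstressed syllable) → [ə].
The actual realization is [ə], which matches [ə].

Yes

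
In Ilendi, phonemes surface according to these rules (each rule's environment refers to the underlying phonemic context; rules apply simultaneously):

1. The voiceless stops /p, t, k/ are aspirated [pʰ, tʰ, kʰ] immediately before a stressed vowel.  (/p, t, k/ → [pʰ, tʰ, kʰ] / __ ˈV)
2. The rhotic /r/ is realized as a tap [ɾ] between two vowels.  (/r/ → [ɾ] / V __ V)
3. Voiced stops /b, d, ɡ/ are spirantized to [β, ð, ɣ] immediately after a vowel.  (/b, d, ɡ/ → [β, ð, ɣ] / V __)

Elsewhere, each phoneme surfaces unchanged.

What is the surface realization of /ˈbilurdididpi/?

/b/ (word-initial) fails the environment for rule 3, so it stays [b].
/i/ (between /b/ and /l/): no rule targets it → [i].
/l/ — not in any rule's target class → [l].
/u/ (between /l/ and /r/) is unaffected → [u].
/r/ (between /u/ and /d/): rule 2 targets it, but not between two vowels → unchanged [r].
/d/ (between /r/ and /i/): rule 3 targets it, but not immediately after a vowel → unchanged [d].
/i/ stays [i].
/d/ — between /i/ and /i/, immediately after a vowel — surfaces as [ð] (rule 3).
/i/ (between /d/ and /d/) is unaffected → [i].
Rule 3 applies to /d/ (between /i/ and /p/: immediately after a vowel) → [ð].
/p/ — between /d/ and /i/; rule 1 does not apply here → [p].
/i/ — not in any rule's target class → [i].

[ˈbilurdiðiðpi]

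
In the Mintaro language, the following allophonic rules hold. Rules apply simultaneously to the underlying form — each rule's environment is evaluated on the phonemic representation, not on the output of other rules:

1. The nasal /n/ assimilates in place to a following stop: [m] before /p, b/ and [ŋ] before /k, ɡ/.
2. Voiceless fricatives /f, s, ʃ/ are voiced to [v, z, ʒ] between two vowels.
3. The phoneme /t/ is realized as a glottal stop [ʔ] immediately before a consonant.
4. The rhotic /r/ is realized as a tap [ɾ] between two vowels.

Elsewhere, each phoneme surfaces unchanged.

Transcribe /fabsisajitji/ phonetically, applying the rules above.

/f/ (word-initial) fails the environment for rule 2, so it stays [f].
/a/ stays [a].
/b/ stays [b].
/s/ — between /b/ and /i/; rule 2 does not apply here → [s].
/i/ stays [i].
/s/ (between /i/ and /a/) occurs between two vowels → [z] by rule 2.
/a/ (between /s/ and /j/): no rule targets it → [a].
/j/ stays [j].
/i/ stays [i].
/t/ meets the environment for rule 3 (immediately before a consonant) → [ʔ].
/j/ — not in any rule's target class → [j].
/i/ stays [i].

[fabsizajiʔji]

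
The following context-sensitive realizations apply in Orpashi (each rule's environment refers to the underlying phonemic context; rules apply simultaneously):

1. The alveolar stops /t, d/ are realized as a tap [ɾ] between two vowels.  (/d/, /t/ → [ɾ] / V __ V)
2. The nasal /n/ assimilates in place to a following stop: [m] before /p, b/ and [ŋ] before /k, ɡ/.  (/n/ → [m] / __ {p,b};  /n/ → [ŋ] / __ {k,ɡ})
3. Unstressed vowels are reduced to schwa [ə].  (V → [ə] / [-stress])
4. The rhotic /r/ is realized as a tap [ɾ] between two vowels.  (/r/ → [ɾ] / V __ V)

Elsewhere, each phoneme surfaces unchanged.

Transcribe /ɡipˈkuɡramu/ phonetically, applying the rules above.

[ɡəpˈkuɡrəmə]

/i/ — between /ɡ/ and /p/, in an unstressed syllable — surfaces as [ə] (rule 3).
/u/ — between /k/ and /ɡ/; rule 3 does not apply here → [u].
/r/ (between /ɡ/ and /a/) fails the environment for rule 4, so it stays [r].
/a/ (between /r/ and /m/): in an unstressed syllable, so rule 3 applies → [ə].
/u/ — word-final, in an unstressed syllable — surfaces as [ə] (rule 3).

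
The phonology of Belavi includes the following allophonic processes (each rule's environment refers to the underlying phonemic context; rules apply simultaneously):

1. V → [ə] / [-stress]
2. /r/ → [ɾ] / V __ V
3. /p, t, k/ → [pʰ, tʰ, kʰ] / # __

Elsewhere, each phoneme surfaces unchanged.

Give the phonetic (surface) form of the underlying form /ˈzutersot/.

/u/ (between /z/ and /t/) is in the target of rule 1 but the environment (in an unstressed syllable) is not met → [u].
/t/ — between /u/ and /e/; rule 3 does not apply here → [t].
/e/ meets the environment for rule 1 (in an unstressed syllable) → [ə].
/r/ (between /e/ and /s/) fails the environment for rule 2, so it stays [r].
/o/ (between /s/ and /t/): in an unstressed syllable, so rule 1 applies → [ə].
/t/ (word-final) fails the environment for rule 3, so it stays [t].

[ˈzutərsət]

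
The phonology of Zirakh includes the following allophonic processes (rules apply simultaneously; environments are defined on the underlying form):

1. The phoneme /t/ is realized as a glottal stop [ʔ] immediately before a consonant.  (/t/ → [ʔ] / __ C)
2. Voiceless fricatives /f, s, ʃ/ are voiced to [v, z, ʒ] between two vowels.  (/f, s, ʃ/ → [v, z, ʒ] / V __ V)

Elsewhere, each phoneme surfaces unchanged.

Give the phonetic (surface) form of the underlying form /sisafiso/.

[sizavizo]

/s/ (word-initial) is in the target of rule 2 but the environment (between two vowels) is not met → [s].
Rule 2 applies to /s/ (between /i/ and /a/: between two vowels) → [z].
/f/ — between /a/ and /i/, between two vowels — surfaces as [v] (rule 2).
/s/ (between /i/ and /o/): between two vowels, so rule 2 applies → [z].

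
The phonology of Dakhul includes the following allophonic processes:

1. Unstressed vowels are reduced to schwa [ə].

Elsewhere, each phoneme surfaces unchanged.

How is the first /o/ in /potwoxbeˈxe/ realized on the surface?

Rule 1 applies to /o/ (between /p/ and /t/: in an unstressed syllable) → [ə].

[ə]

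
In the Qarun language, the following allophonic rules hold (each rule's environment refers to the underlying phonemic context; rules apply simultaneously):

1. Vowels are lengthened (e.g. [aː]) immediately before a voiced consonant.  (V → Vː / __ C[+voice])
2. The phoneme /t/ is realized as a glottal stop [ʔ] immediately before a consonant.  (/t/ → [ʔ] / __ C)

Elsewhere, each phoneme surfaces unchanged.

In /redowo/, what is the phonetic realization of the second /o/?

/o/ (word-final): rule 1 targets it, but not before a voiced consonant → unchanged [o].

[o]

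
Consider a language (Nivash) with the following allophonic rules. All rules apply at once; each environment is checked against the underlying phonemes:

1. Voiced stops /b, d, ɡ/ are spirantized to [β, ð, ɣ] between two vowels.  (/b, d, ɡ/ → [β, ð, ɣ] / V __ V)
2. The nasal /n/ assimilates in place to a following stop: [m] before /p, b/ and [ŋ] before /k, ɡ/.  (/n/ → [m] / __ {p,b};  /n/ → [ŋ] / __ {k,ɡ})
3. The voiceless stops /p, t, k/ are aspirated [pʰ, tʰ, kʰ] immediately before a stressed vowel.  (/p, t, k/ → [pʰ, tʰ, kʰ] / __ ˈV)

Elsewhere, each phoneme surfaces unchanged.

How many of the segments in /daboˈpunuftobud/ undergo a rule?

Segments that undergo a rule: /b/ → [β] (rule 1); /p/ → [pʰ] (rule 3); /b/ → [β] (rule 1).
All other segments surface unchanged.

3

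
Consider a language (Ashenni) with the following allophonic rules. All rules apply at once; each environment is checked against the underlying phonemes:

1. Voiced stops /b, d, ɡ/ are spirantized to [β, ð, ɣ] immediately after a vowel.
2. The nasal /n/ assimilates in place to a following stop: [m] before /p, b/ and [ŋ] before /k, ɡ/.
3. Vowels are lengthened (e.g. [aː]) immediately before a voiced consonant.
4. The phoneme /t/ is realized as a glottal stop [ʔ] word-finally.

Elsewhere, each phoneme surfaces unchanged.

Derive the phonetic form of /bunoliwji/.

[buːnoːliːwji]

/b/ (word-initial): rule 1 targets it, but not immediately after a vowel → unchanged [b].
/u/ — between /b/ and /n/, before a voiced consonant — surfaces as [uː] (rule 3).
/n/ — between /u/ and /o/; rule 2 does not apply here → [n].
/o/ meets the environment for rule 3 (before a voiced consonant) → [oː].
/l/ (between /o/ and /i/) is unaffected → [l].
/i/ (between /l/ and /w/): before a voiced consonant, so rule 3 applies → [iː].
/w/ — not in any rule's target class → [w].
/j/ (between /w/ and /i/) is unaffected → [j].
/i/ (word-final) is in the target of rule 3 but the environment (before a voiced consonant) is not met → [i].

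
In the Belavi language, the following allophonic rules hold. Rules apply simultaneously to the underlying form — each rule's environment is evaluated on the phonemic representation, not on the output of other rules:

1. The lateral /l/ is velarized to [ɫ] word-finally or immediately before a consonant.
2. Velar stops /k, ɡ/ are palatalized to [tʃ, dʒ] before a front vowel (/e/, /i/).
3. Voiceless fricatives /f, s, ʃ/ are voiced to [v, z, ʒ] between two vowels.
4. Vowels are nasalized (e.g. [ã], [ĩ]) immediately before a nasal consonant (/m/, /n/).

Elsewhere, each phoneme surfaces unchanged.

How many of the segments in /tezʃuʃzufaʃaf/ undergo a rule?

2

Segments that undergo a rule: /f/ → [v] (rule 3); /ʃ/ → [ʒ] (rule 3).
All other segments surface unchanged.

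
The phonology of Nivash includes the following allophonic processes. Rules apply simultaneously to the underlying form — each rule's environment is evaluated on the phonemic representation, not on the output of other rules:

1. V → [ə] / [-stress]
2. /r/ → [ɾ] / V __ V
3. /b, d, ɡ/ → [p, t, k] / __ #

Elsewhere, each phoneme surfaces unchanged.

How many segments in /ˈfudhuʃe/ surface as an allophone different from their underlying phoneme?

2

Segments that undergo a rule: /u/ → [ə] (rule 1); /e/ → [ə] (rule 1).
All other segments surface unchanged.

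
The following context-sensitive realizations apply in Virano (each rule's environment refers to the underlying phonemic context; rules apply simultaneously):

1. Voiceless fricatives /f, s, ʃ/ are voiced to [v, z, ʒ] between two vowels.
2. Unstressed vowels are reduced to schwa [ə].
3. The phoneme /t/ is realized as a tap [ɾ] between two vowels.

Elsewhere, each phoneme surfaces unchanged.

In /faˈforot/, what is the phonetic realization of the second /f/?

/f/ (between /a/ and /o/): between two vowels, so rule 1 applies → [v].

[v]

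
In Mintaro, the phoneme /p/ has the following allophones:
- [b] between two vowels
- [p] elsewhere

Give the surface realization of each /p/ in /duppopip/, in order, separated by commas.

Occurrence 1 (position 3): no conditioning environment matches → elsewhere allophone [p].
Occurrence 2 (position 4): no conditioning environment matches → elsewhere allophone [p].
Occurrence 3 (position 6): between two vowels → [b].
Occurrence 4 (position 8): no conditioning environment matches → elsewhere allophone [p].

[p], [p], [b], [p]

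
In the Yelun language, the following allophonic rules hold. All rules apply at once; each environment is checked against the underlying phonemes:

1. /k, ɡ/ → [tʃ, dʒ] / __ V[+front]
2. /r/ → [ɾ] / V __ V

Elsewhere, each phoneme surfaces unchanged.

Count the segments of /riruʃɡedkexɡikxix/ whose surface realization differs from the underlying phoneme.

Segments that undergo a rule: /r/ → [ɾ] (rule 2); /ɡ/ → [dʒ] (rule 1); /k/ → [tʃ] (rule 1); /ɡ/ → [dʒ] (rule 1).
All other segments surface unchanged.

4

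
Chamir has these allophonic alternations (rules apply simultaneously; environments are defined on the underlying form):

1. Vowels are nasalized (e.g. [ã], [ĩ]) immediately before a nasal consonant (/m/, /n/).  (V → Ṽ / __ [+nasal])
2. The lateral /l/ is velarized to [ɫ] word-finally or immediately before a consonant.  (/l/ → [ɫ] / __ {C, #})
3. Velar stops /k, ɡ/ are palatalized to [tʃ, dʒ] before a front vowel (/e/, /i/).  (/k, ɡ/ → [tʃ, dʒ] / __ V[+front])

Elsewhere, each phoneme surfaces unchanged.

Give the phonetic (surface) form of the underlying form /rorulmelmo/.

[roruɫmeɫmo]

/r/ (word-initial): no rule targets it → [r].
/o/ (between /r/ and /r/) is in the target of rule 1 but the environment (before a nasal consonant) is not met → [o].
/r/ (between /o/ and /u/): no rule targets it → [r].
/u/ (between /r/ and /l/) is in the target of rule 1 but the environment (before a nasal consonant) is not met → [u].
/l/ (between /u/ and /m/) occurs word-finally or immediately before a consonant → [ɫ] by rule 2.
/m/ stays [m].
/e/ (between /m/ and /l/): rule 1 targets it, but not before a nasal consonant → unchanged [e].
/l/ — between /e/ and /m/, word-finally or immediately before a consonant — surfaces as [ɫ] (rule 2).
/m/ — not in any rule's target class → [m].
/o/ (word-final): rule 1 targets it, but not before a nasal consonant → unchanged [o].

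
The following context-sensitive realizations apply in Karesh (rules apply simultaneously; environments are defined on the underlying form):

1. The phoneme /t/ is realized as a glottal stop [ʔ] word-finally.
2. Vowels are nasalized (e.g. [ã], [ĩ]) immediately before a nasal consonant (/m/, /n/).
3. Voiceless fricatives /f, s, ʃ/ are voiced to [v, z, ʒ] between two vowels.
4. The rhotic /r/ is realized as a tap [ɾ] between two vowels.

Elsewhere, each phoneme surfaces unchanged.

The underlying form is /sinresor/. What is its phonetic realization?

[sĩnrezor]

/s/ (word-initial) is in the target of rule 3 but the environment (between two vowels) is not met → [s].
/i/ — between /s/ and /n/, before a nasal consonant — surfaces as [ĩ] (rule 2).
/r/ (between /n/ and /e/): rule 4 targets it, but not between two vowels → unchanged [r].
/e/ (between /r/ and /s/) is in the target of rule 2 but the environment (before a nasal consonant) is not met → [e].
Rule 3 applies to /s/ (between /e/ and /o/: between two vowels) → [z].
/o/ (between /s/ and /r/) fails the environment for rule 2, so it stays [o].
/r/ (word-final) fails the environment for rule 4, so it stays [r].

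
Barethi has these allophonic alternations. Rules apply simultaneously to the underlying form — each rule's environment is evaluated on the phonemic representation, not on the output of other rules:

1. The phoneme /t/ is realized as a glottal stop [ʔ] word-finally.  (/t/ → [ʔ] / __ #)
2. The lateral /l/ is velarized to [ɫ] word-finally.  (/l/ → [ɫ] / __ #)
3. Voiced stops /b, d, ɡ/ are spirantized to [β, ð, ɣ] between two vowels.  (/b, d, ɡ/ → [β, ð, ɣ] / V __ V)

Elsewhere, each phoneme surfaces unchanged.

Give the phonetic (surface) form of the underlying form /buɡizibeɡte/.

/b/ (word-initial): rule 3 targets it, but not between two vowels → unchanged [b].
/u/ — not in any rule's target class → [u].
/ɡ/ — between /u/ and /i/, between two vowels — surfaces as [ɣ] (rule 3).
/i/ (between /ɡ/ and /z/) is unaffected → [i].
/z/ (between /i/ and /i/) is unaffected → [z].
/i/ — not in any rule's target class → [i].
/b/ (between /i/ and /e/) occurs between two vowels → [β] by rule 3.
/e/ (between /b/ and /ɡ/) is unaffected → [e].
/ɡ/ (between /e/ and /t/) is in the target of rule 3 but the environment (between two vowels) is not met → [ɡ].
/t/ (between /ɡ/ and /e/) is in the target of rule 1 but the environment (word-finally) is not met → [t].
/e/ stays [e].

[buɣiziβeɡte]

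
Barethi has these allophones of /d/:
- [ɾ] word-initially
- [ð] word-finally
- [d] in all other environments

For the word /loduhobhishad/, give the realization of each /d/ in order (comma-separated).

[d], [ð]

Occurrence 1 (position 3): no conditioning environment matches → elsewhere allophone [d].
Occurrence 2 (position 13): word-finally → [ð].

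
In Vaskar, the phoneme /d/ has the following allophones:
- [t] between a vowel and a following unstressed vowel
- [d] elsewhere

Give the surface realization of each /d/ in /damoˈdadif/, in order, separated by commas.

[d], [d], [t]

Occurrence 1 (position 1): no conditioning environment matches → elsewhere allophone [d].
Occurrence 2 (position 5): no conditioning environment matches → elsewhere allophone [d].
Occurrence 3 (position 7): between a vowel and a following unstressed vowel → [t].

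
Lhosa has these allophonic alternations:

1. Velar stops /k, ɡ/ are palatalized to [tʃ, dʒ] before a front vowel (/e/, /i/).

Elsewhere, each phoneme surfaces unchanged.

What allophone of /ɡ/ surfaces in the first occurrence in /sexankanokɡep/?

/ɡ/ — between /k/ and /e/, before a front vowel — surfaces as [dʒ] (rule 1).

[dʒ]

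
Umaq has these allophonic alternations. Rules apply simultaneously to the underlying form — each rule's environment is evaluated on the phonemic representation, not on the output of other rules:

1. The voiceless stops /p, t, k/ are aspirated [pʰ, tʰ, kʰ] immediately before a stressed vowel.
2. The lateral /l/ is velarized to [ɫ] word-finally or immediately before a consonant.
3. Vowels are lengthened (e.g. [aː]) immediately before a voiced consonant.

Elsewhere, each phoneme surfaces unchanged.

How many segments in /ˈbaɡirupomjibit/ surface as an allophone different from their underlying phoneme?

4

Segments that undergo a rule: /a/ → [aː] (rule 3); /i/ → [iː] (rule 3); /o/ → [oː] (rule 3); /i/ → [iː] (rule 3).
All other segments surface unchanged.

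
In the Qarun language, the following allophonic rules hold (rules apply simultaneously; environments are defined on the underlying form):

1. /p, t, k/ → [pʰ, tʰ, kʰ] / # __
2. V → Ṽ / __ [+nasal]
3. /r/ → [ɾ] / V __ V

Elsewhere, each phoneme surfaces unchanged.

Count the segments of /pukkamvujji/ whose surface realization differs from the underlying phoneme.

Segments that undergo a rule: /p/ → [pʰ] (rule 1); /a/ → [ã] (rule 2).
All other segments surface unchanged.

2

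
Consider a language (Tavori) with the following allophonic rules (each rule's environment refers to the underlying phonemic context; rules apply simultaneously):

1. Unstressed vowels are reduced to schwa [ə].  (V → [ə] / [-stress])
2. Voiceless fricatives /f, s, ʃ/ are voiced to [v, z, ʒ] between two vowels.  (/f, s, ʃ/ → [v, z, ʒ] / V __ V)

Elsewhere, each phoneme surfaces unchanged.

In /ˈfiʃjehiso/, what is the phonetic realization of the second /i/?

/i/ — between /h/ and /s/, in an unstressed syllable — surfaces as [ə] (rule 1).

[ə]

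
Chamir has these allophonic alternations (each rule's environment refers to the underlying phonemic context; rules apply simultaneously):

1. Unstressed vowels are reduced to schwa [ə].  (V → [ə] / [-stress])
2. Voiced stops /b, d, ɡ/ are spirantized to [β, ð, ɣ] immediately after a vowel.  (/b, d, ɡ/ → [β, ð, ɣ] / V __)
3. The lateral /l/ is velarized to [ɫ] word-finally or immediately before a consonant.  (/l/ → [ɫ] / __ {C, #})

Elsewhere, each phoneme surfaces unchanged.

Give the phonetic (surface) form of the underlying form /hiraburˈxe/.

/h/ stays [h].
/i/ (between /h/ and /r/): in an unstressed syllable, so rule 1 applies → [ə].
/r/ (between /i/ and /a/): no rule targets it → [r].
/a/ (between /r/ and /b/): in an unstressed syllable, so rule 1 applies → [ə].
/b/ — between /a/ and /u/, immediately after a vowel — surfaces as [β] (rule 2).
/u/ (between /b/ and /r/) occurs in an unstressed syllable → [ə] by rule 1.
/r/ (between /u/ and /x/): no rule targets it → [r].
/x/ — not in any rule's target class → [x].
/e/ — word-final; rule 1 does not apply here → [e].

[hərəβərˈxe]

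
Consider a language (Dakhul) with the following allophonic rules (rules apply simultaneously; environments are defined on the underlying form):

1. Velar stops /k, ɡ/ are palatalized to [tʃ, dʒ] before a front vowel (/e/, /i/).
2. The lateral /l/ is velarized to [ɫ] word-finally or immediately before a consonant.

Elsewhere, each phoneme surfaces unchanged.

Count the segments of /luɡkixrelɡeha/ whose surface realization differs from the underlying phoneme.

Segments that undergo a rule: /k/ → [tʃ] (rule 1); /l/ → [ɫ] (rule 2); /ɡ/ → [dʒ] (rule 1).
All other segments surface unchanged.

3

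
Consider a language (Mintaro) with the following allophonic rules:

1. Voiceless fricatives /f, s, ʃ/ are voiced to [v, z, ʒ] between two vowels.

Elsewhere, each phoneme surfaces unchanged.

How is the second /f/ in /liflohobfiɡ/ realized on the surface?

/f/ (between /b/ and /i/) is in the target of rule 1 but the environment (between two vowels) is not met → [f].

[f]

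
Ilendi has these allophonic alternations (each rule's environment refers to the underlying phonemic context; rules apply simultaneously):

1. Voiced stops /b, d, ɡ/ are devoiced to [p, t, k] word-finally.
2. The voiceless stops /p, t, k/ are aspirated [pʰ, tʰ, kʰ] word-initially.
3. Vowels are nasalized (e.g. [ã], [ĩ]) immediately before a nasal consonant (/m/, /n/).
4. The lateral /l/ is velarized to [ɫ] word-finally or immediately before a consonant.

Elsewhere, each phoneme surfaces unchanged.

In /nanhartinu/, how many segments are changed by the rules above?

2

Segments that undergo a rule: /a/ → [ã] (rule 3); /i/ → [ĩ] (rule 3).
All other segments surface unchanged.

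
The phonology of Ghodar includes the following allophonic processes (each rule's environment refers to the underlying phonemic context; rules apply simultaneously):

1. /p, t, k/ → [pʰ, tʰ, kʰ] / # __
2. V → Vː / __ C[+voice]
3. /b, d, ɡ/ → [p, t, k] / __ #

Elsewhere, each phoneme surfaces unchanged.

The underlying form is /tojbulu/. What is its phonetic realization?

/t/ (word-initial) occurs word-initially → [tʰ] by rule 1.
/o/ meets the environment for rule 2 (before a voiced consonant) → [oː].
/b/ — between /j/ and /u/; rule 3 does not apply here → [b].
/u/ meets the environment for rule 2 (before a voiced consonant) → [uː].
/u/ (word-final): rule 2 targets it, but not before a voiced consonant → unchanged [u].

[tʰoːjbuːlu]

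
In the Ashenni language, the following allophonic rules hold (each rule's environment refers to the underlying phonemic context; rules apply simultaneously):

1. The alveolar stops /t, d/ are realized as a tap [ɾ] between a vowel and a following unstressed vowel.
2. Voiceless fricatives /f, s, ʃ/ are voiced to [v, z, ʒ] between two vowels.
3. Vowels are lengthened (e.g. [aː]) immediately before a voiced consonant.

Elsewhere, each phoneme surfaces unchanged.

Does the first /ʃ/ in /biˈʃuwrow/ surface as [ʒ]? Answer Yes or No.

Yes

Rule 2 applies to /ʃ/ (between /i/ and /u/: between two vowels) → [ʒ].
The actual realization is [ʒ], which matches [ʒ].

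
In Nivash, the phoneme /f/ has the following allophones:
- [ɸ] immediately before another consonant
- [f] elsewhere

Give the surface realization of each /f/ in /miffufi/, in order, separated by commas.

Occurrence 1 (position 3): immediately before another consonant → [ɸ].
Occurrence 2 (position 4): no conditioning environment matches → elsewhere allophone [f].
Occurrence 3 (position 6): no conditioning environment matches → elsewhere allophone [f].

[ɸ], [f], [f]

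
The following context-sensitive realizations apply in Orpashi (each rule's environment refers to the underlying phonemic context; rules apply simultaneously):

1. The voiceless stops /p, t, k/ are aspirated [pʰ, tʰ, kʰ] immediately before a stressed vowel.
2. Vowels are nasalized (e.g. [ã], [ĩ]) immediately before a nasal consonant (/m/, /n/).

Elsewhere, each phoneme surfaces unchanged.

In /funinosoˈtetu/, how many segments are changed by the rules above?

Segments that undergo a rule: /u/ → [ũ] (rule 2); /i/ → [ĩ] (rule 2); /t/ → [tʰ] (rule 1).
All other segments surface unchanged.

3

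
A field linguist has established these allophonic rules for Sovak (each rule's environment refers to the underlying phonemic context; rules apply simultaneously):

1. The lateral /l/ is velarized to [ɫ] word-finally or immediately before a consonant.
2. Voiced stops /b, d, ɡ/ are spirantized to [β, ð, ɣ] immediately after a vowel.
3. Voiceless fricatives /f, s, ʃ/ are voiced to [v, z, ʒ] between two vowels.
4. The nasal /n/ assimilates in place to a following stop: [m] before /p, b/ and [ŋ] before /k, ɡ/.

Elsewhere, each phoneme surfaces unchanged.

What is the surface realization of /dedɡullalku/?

/d/ — word-initial; rule 2 does not apply here → [d].
/e/ — not in any rule's target class → [e].
/d/ (between /e/ and /ɡ/): immediately after a vowel, so rule 2 applies → [ð].
/ɡ/ (between /d/ and /u/): rule 2 targets it, but not immediately after a vowel → unchanged [ɡ].
/u/ (between /ɡ/ and /l/): no rule targets it → [u].
/l/ (between /u/ and /l/) occurs word-finally or immediately before a consonant → [ɫ] by rule 1.
/l/ (between /l/ and /a/) fails the environment for rule 1, so it stays [l].
/a/ (between /l/ and /l/): no rule targets it → [a].
/l/ — between /a/ and /k/, word-finally or immediately before a consonant — surfaces as [ɫ] (rule 1).
/k/ (between /l/ and /u/) is unaffected → [k].
/u/ (word-final): no rule targets it → [u].

[deðɡuɫlaɫku]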